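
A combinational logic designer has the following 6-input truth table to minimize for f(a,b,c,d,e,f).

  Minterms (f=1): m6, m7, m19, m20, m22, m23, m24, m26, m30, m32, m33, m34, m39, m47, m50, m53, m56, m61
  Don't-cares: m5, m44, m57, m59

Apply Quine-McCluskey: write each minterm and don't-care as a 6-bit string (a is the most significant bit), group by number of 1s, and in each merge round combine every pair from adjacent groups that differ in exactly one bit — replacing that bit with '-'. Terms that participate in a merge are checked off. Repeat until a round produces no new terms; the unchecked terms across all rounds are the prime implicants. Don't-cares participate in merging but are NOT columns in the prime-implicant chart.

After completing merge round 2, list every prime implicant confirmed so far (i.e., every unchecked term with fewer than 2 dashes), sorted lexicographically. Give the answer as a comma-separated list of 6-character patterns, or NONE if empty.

Round 0: 000101✓ 000110✓ 000111✓ 010011✓ 010100✓ 010110✓ 010111✓ 011000✓ 011010✓ 011110✓ 100000✓ 100001✓ 100010✓ 100111✓ 101100 101111✓ 110010✓ 110101✓ 111000✓ 111001✓ 111011✓ 111101✓
Round 1: -00111 -11000 0-0110✓ 0-0111✓ 0001-1 00011-✓ 01-110 010-11 0101-0 01011-✓ 011-10 0110-0 1-0010 10-111 1000-0 10000- 11-101 111-01 1110-1 11100-
Round 2: 0-011-
PIs = {-00111, -11000, 0-011-, 0001-1, 01-110, 010-11, 0101-0, 011-10, 0110-0, 1-0010, 10-111, 1000-0, 10000-, 101100, 11-101, 111-01, 1110-1, 11100-}

-00111, -11000, 0001-1, 01-110, 010-11, 0101-0, 011-10, 0110-0, 1-0010, 10-111, 1000-0, 10000-, 101100, 11-101, 111-01, 1110-1, 11100-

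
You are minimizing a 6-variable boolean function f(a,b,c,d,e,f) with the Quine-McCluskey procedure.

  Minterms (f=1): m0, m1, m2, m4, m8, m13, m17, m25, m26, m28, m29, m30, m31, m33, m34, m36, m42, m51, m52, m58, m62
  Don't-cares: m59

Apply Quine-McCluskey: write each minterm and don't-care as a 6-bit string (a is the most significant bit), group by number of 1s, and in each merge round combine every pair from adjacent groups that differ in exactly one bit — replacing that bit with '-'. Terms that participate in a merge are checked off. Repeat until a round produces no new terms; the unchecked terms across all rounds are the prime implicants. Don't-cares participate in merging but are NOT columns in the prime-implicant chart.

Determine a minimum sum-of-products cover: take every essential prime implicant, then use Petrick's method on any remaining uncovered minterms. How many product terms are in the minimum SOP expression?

size-2^0 implicants → 000000(✓)  000001(✓)  000010(✓)  000100(✓)  001000(✓)  001101(✓)  010001(✓)  011001(✓)  011010(✓)  011100(✓)  011101(✓)  011110(✓)  011111(✓)  100001(✓)  100010(✓)  100100(✓)  101010(✓)  110011(✓)  110100(✓)  111010(✓)  111011(✓)  111110(✓)
size-2^1 implicants → -00001  -00010  -00100  -11010(✓)  -11110(✓)  0-0001  0-1101  00-000  000-00  0000-0  00000-  01-001  011-01  011-10(✓)  0111-0(✓)  0111-1(✓)  01110-(✓)  01111-(✓)  1-0100  1-1010  10-010  11-011  111-10(✓)  11101-
size-2^2 implicants → -11-10  0111--
Unchecked terms (primes): -00001, -00010, -00100, -11-10, 0-0001, 0-1101, 00-000, 000-00, 0000-0, 00000-, 01-001, 011-01, 0111--, 1-0100, 1-1010, 10-010, 11-011, 11101-
Minterm coverage:
  m0 ⊆ 00-000,000-00,0000-0,00000-
  m1 ⊆ -00001,0-0001,00000-
  m2 ⊆ -00010,0000-0
  m4 ⊆ -00100,000-00
  m8 ⊆ 00-000 [E]
  m13 ⊆ 0-1101 [E]
  m17 ⊆ 0-0001,01-001
  m25 ⊆ 01-001,011-01
  m26 ⊆ -11-10 [E]
  m28 ⊆ 0111-- [E]
  m29 ⊆ 0-1101,011-01,0111--
  m30 ⊆ -11-10,0111--
  m31 ⊆ 0111-- [E]
  m33 ⊆ -00001 [E]
  m34 ⊆ -00010,10-010
  m36 ⊆ -00100,1-0100
  m42 ⊆ 1-1010,10-010
  m51 ⊆ 11-011 [E]
  m52 ⊆ 1-0100 [E]
  m58 ⊆ -11-10,1-1010,11101-
  m62 ⊆ -11-10 [E]
E = {-00001, -11-10, 0-1101, 00-000, 0111--, 1-0100, 11-011}
Petrick residual → -00010, -00100, 01-001, 1-1010
Cover = b'c'd'e'f + b'c'd'ef' + b'c'de'f' + bcef' + a'cde'f + a'b'd'e'f' + a'bd'e'f + a'bcd + ac'de'f' + acd'ef' + abd'ef  |cover|=11

11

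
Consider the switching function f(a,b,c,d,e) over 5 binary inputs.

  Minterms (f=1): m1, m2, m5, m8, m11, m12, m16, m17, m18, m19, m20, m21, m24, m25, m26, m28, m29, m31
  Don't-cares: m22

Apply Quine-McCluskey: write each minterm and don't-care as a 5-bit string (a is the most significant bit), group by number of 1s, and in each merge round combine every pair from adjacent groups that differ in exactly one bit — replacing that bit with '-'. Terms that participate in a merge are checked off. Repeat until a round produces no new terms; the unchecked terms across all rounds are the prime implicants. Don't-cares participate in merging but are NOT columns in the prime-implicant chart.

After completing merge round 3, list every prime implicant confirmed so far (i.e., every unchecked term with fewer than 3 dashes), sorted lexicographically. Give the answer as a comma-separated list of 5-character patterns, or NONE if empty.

size-2^0 implicants → 00001(✓)  00010(✓)  00101(✓)  01000(✓)  01011  01100(✓)  10000(✓)  10001(✓)  10010(✓)  10011(✓)  10100(✓)  10101(✓)  10110(✓)  11000(✓)  11001(✓)  11010(✓)  11100(✓)  11101(✓)  11111(✓)
size-2^1 implicants → -0001(✓)  -0010  -0101(✓)  -1000(✓)  -1100(✓)  00-01(✓)  01-00(✓)  1-000(✓)  1-001(✓)  1-010(✓)  1-100(✓)  1-101(✓)  10-00(✓)  10-01(✓)  10-10(✓)  100-0(✓)  100-1(✓)  1000-(✓)  1001-(✓)  101-0(✓)  1010-(✓)  11-00(✓)  11-01(✓)  110-0(✓)  1100-(✓)  111-1  1110-(✓)
size-2^2 implicants → -0-01  -1-00  1--00(✓)  1--01(✓)  1-0-0  1-00-(✓)  1-10-(✓)  10--0  10-0-(✓)  100--  11-0-(✓)
size-2^3 implicants → 1--0-
Unchecked terms (primes): -0-01, -0010, -1-00, 01011, 1--0-, 1-0-0, 10--0, 100--, 111-1

-0-01, -0010, -1-00, 01011, 1-0-0, 10--0, 100--, 111-1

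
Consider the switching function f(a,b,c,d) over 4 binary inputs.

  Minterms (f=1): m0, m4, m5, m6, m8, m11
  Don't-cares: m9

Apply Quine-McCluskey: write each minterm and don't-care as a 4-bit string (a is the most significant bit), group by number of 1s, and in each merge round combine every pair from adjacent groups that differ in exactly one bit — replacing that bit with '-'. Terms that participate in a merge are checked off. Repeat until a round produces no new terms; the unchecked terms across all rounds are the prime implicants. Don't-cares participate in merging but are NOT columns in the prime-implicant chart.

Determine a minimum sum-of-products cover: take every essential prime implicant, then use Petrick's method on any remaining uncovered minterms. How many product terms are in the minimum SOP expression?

[col 0] 0000*, 0100*, 0101*, 0110*, 1000*, 1001*, 1011*
[col 1] -000, 0-00, 01-0, 010-, 10-1, 100-
Prime implicants: -000, 0-00, 01-0, 010-, 10-1, 100-
PI chart (minterm → PIs covering it):
  0 | -000,0-00
  4 | 0-00,01-0,010-
  5 | 010-  (sole → essential)
  6 | 01-0  (sole → essential)
  8 | -000,100-
  11 | 10-1  (sole → essential)
Essential prime implicants: 01-0, 010-, 10-1
Petrick residual → -000
Minimum SOP uses 4 PIs: b'c'd' + a'bd' + a'bc' + ab'd

4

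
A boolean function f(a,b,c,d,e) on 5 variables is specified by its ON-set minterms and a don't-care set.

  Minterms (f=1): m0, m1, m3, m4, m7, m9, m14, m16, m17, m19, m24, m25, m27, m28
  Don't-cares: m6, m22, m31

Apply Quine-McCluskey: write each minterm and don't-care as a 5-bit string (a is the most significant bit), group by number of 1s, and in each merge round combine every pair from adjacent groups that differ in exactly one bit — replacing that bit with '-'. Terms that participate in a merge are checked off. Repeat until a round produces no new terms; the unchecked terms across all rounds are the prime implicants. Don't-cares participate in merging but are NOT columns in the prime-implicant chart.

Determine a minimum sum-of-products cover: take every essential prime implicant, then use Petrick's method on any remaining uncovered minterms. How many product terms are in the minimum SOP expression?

7

size-2^0 implicants → 00000(✓)  00001(✓)  00011(✓)  00100(✓)  00110(✓)  00111(✓)  01001(✓)  01110(✓)  10000(✓)  10001(✓)  10011(✓)  10110(✓)  11000(✓)  11001(✓)  11011(✓)  11100(✓)  11111(✓)
size-2^1 implicants → -0000(✓)  -0001(✓)  -0011(✓)  -0110  -1001(✓)  0-001(✓)  0-110  00-00  00-11  000-1(✓)  0000-(✓)  001-0  0011-  1-000(✓)  1-001(✓)  1-011(✓)  100-1(✓)  1000-(✓)  11-00  11-11  110-1(✓)  1100-(✓)
size-2^2 implicants → --001  -00-1  -000-  1-0-1  1-00-
Unchecked terms (primes): --001, -00-1, -000-, -0110, 0-110, 00-00, 00-11, 001-0, 0011-, 1-0-1, 1-00-, 11-00, 11-11
Minterm coverage:
  m0 ⊆ -000-,00-00
  m1 ⊆ --001,-00-1,-000-
  m3 ⊆ -00-1,00-11
  m4 ⊆ 00-00,001-0
  m7 ⊆ 00-11,0011-
  m9 ⊆ --001 [E]
  m14 ⊆ 0-110 [E]
  m16 ⊆ -000-,1-00-
  m17 ⊆ --001,-00-1,-000-,1-0-1,1-00-
  m19 ⊆ -00-1,1-0-1
  m24 ⊆ 1-00-,11-00
  m25 ⊆ --001,1-0-1,1-00-
  m27 ⊆ 1-0-1,11-11
  m28 ⊆ 11-00 [E]
E = {--001, 0-110, 11-00}
Petrick residual → -000-, 00-00, 00-11, 1-0-1
Cover = c'd'e + b'c'd' + a'cde' + a'b'd'e' + a'b'de + ac'e + abd'e'  |cover|=7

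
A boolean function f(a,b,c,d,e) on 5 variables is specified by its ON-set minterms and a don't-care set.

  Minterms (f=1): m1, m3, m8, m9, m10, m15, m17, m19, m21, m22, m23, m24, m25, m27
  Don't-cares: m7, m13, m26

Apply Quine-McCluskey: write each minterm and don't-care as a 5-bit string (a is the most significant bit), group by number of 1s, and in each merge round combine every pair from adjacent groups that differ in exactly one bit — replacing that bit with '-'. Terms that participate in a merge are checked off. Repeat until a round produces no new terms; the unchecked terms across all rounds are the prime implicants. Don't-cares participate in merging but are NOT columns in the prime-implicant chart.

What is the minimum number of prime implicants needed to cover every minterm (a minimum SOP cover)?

7

[col 0] 00001*, 00011*, 00111*, 01000*, 01001*, 01010*, 01101*, 01111*, 10001*, 10011*, 10101*, 10110*, 10111*, 11000*, 11001*, 11010*, 11011*
[col 1] -0001*, -0011*, -0111*, -1000*, -1001*, -1010*, 0-001*, 0-111, 00-11*, 000-1*, 01-01, 010-0*, 0100-*, 011-1, 1-001*, 1-011*, 10-01*, 10-11*, 100-1*, 101-1*, 1011-, 110-0*, 110-1*, 1100-*, 1101-*
[col 2] --001, -0-11, -00-1, -10-0, -100-, 1-0-1, 10--1, 110--
Prime implicants: --001, -0-11, -00-1, -10-0, -100-, 0-111, 01-01, 011-1, 1-0-1, 10--1, 1011-, 110--
PI chart (minterm → PIs covering it):
  1 | --001,-00-1
  3 | -0-11,-00-1
  8 | -10-0,-100-
  9 | --001,-100-,01-01
  10 | -10-0  (sole → essential)
  15 | 0-111,011-1
  17 | --001,-00-1,1-0-1,10--1
  19 | -0-11,-00-1,1-0-1,10--1
  21 | 10--1  (sole → essential)
  22 | 1011-  (sole → essential)
  23 | -0-11,10--1,1011-
  24 | -10-0,-100-,110--
  25 | --001,-100-,1-0-1,110--
  27 | 1-0-1,110--
Essential prime implicants: -10-0, 10--1, 1011-
Petrick residual → --001, -0-11, 0-111, 1-0-1
Minimum SOP uses 7 PIs: c'd'e + b'de + bc'e' + a'cde + ac'e + ab'e + ab'cd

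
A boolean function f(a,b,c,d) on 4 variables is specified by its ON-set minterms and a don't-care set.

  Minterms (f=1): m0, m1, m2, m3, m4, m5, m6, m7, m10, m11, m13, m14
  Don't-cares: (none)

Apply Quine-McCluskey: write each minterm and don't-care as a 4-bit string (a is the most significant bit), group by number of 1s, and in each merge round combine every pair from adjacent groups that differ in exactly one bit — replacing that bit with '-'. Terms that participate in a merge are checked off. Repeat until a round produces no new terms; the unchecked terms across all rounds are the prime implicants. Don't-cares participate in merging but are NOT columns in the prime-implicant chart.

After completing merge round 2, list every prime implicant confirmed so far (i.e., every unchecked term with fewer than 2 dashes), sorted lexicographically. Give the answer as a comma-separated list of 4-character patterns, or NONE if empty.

Round 0: 0000✓ 0001✓ 0010✓ 0011✓ 0100✓ 0101✓ 0110✓ 0111✓ 1010✓ 1011✓ 1101✓ 1110✓
Round 1: -010✓ -011✓ -101 -110✓ 0-00✓ 0-01✓ 0-10✓ 0-11✓ 00-0✓ 00-1✓ 000-✓ 001-✓ 01-0✓ 01-1✓ 010-✓ 011-✓ 1-10✓ 101-✓
Round 2: --10 -01- 0--0✓ 0--1✓ 0-0-✓ 0-1-✓ 00--✓ 01--✓
Round 3: 0---
PIs = {--10, -01-, -101, 0---}

-101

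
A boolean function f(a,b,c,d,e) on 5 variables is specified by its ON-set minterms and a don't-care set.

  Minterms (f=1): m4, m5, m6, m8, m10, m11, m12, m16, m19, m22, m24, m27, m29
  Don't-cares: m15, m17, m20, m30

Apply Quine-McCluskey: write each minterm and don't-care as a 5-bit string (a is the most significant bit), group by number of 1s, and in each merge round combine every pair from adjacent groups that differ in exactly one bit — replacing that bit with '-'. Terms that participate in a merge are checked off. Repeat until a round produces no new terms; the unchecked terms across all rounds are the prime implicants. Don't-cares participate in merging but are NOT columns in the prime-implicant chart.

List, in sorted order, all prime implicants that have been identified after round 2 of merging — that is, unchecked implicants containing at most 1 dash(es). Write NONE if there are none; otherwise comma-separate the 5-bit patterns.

Round 0: 00100✓ 00101✓ 00110✓ 01000✓ 01010✓ 01011✓ 01100✓ 01111✓ 10000✓ 10001✓ 10011✓ 10100✓ 10110✓ 11000✓ 11011✓ 11101 11110✓
Round 1: -0100✓ -0110✓ -1000 -1011 0-100 001-0✓ 0010- 01-00 01-11 010-0 0101- 1-000 1-011 1-110 10-00 100-1 1000- 101-0✓
Round 2: -01-0
PIs = {-01-0, -1000, -1011, 0-100, 0010-, 01-00, 01-11, 010-0, 0101-, 1-000, 1-011, 1-110, 10-00, 100-1, 1000-, 11101}

-1000, -1011, 0-100, 0010-, 01-00, 01-11, 010-0, 0101-, 1-000, 1-011, 1-110, 10-00, 100-1, 1000-, 11101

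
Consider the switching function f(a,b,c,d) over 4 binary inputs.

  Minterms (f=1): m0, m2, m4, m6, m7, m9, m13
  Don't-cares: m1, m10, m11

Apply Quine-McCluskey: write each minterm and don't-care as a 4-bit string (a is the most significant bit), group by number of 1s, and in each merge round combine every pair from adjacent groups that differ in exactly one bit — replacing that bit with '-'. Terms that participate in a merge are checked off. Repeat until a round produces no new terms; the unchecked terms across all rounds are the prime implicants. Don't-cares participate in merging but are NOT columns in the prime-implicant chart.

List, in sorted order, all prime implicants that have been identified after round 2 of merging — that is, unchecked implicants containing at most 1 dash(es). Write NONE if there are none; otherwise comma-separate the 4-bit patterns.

-001, -010, 000-, 011-, 1-01, 10-1, 101-

Round 0: 0000✓ 0001✓ 0010✓ 0100✓ 0110✓ 0111✓ 1001✓ 1010✓ 1011✓ 1101✓
Round 1: -001 -010 0-00✓ 0-10✓ 00-0✓ 000- 01-0✓ 011- 1-01 10-1 101-
Round 2: 0--0
PIs = {-001, -010, 0--0, 000-, 011-, 1-01, 10-1, 101-}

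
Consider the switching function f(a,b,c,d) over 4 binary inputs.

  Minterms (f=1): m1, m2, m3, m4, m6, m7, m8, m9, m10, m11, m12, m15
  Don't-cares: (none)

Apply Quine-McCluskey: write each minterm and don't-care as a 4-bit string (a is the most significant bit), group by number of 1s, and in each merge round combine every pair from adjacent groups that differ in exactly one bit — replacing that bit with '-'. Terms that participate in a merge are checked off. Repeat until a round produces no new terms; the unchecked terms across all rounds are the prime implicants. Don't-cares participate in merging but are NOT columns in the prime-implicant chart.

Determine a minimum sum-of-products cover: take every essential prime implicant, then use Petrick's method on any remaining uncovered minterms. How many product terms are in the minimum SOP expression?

5

[col 0] 0001*, 0010*, 0011*, 0100*, 0110*, 0111*, 1000*, 1001*, 1010*, 1011*, 1100*, 1111*
[col 1] -001*, -010*, -011*, -100, -111*, 0-10*, 0-11*, 00-1*, 001-*, 01-0, 011-*, 1-00, 1-11*, 10-0*, 10-1*, 100-*, 101-*
[col 2] --11, -0-1, -01-, 0-1-, 10--
Prime implicants: --11, -0-1, -01-, -100, 0-1-, 01-0, 1-00, 10--
PI chart (minterm → PIs covering it):
  1 | -0-1  (sole → essential)
  2 | -01-,0-1-
  3 | --11,-0-1,-01-,0-1-
  4 | -100,01-0
  6 | 0-1-,01-0
  7 | --11,0-1-
  8 | 1-00,10--
  9 | -0-1,10--
  10 | -01-,10--
  11 | --11,-0-1,-01-,10--
  12 | -100,1-00
  15 | --11  (sole → essential)
Essential prime implicants: --11, -0-1
Petrick residual → -01-, 01-0, 1-00
Minimum SOP uses 5 PIs: cd + b'd + b'c + a'bd' + ac'd'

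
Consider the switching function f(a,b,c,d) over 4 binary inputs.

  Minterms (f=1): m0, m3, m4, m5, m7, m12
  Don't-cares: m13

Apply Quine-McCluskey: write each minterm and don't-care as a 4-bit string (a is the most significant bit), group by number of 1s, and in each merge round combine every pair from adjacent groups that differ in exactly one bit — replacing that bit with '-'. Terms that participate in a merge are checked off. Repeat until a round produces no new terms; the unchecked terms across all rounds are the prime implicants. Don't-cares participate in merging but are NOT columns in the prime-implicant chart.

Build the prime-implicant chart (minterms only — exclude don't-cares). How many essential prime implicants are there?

size-2^0 implicants → 0000(✓)  0011(✓)  0100(✓)  0101(✓)  0111(✓)  1100(✓)  1101(✓)
size-2^1 implicants → -100(✓)  -101(✓)  0-00  0-11  01-1  010-(✓)  110-(✓)
size-2^2 implicants → -10-
Unchecked terms (primes): -10-, 0-00, 0-11, 01-1
Minterm coverage:
  m0 ⊆ 0-00 [E]
  m3 ⊆ 0-11 [E]
  m4 ⊆ -10-,0-00
  m5 ⊆ -10-,01-1
  m7 ⊆ 0-11,01-1
  m12 ⊆ -10- [E]
E = {-10-, 0-00, 0-11}

3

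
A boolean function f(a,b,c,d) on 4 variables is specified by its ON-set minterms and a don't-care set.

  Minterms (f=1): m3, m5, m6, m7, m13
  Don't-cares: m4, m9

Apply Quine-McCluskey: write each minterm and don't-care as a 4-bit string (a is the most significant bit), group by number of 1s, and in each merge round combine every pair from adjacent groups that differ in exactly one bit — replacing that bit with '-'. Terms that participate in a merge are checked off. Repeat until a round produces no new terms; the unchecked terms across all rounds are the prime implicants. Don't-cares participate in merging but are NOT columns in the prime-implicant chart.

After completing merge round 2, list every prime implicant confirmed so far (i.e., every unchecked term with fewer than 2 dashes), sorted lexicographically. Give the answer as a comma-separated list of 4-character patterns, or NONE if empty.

size-2^0 implicants → 0011(✓)  0100(✓)  0101(✓)  0110(✓)  0111(✓)  1001(✓)  1101(✓)
size-2^1 implicants → -101  0-11  01-0(✓)  01-1(✓)  010-(✓)  011-(✓)  1-01
size-2^2 implicants → 01--
Unchecked terms (primes): -101, 0-11, 01--, 1-01

-101, 0-11, 1-01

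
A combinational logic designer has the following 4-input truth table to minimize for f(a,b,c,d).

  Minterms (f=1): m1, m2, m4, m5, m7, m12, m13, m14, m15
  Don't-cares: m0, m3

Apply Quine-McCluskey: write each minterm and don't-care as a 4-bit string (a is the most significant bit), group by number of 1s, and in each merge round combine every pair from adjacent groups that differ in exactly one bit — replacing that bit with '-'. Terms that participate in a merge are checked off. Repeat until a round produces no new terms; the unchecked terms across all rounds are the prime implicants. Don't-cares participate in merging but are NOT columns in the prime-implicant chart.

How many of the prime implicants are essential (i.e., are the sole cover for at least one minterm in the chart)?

2

[col 0] 0000*, 0001*, 0010*, 0011*, 0100*, 0101*, 0111*, 1100*, 1101*, 1110*, 1111*
[col 1] -100*, -101*, -111*, 0-00*, 0-01*, 0-11*, 00-0*, 00-1*, 000-*, 001-*, 01-1*, 010-*, 11-0*, 11-1*, 110-*, 111-*
[col 2] -1-1, -10-, 0--1, 0-0-, 00--, 11--
Prime implicants: -1-1, -10-, 0--1, 0-0-, 00--, 11--
PI chart (minterm → PIs covering it):
  1 | 0--1,0-0-,00--
  2 | 00--  (sole → essential)
  4 | -10-,0-0-
  5 | -1-1,-10-,0--1,0-0-
  7 | -1-1,0--1
  12 | -10-,11--
  13 | -1-1,-10-,11--
  14 | 11--  (sole → essential)
  15 | -1-1,11--
Essential prime implicants: 00--, 11--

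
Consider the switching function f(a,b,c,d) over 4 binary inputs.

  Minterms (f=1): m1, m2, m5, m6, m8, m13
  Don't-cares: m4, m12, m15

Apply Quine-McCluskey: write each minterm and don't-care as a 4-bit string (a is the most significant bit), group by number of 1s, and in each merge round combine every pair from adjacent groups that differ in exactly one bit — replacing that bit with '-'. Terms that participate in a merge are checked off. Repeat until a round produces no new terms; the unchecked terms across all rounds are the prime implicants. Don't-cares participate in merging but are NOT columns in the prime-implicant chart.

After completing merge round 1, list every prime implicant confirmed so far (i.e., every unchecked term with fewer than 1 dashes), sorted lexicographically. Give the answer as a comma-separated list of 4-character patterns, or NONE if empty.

NONE

size-2^0 implicants → 0001(✓)  0010(✓)  0100(✓)  0101(✓)  0110(✓)  1000(✓)  1100(✓)  1101(✓)  1111(✓)
size-2^1 implicants → -100(✓)  -101(✓)  0-01  0-10  01-0  010-(✓)  1-00  11-1  110-(✓)
size-2^2 implicants → -10-
Unchecked terms (primes): -10-, 0-01, 0-10, 01-0, 1-00, 11-1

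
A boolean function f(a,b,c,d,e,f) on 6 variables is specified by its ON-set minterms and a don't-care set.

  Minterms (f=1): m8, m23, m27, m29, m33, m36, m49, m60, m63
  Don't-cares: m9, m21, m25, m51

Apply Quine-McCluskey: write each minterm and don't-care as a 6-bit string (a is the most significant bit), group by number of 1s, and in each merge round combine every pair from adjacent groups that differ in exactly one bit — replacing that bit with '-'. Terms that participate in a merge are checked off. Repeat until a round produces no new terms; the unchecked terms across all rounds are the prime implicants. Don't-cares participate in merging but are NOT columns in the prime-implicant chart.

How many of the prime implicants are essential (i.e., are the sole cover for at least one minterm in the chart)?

Round 0: 001000✓ 001001✓ 010101✓ 010111✓ 011001✓ 011011✓ 011101✓ 100001✓ 100100 110001✓ 110011✓ 111100 111111
Round 1: 0-1001 00100- 01-101 0101-1 011-01 0110-1 1-0001 1100-1
PIs = {0-1001, 00100-, 01-101, 0101-1, 011-01, 0110-1, 1-0001, 100100, 1100-1, 111100, 111111}
Coverage chart:
  m8: 00100- ←essential
  m23: 0101-1 ←essential
  m27: 0110-1 ←essential
  m29: 01-101,011-01
  m33: 1-0001 ←essential
  m36: 100100 ←essential
  m49: 1-0001,1100-1
  m60: 111100 ←essential
  m63: 111111 ←essential
Essential: 00100-, 0101-1, 0110-1, 1-0001, 100100, 111100, 111111

7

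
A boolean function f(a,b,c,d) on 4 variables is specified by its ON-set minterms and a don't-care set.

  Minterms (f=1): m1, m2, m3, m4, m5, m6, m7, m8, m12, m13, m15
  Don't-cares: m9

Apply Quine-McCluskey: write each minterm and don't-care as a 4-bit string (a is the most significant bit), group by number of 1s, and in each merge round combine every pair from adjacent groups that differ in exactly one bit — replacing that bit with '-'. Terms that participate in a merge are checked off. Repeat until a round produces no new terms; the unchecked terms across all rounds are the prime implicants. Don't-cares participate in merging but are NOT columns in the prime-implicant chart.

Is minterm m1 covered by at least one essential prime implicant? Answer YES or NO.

NO

[col 0] 0001*, 0010*, 0011*, 0100*, 0101*, 0110*, 0111*, 1000*, 1001*, 1100*, 1101*, 1111*
[col 1] -001*, -100*, -101*, -111*, 0-01*, 0-10*, 0-11*, 00-1*, 001-*, 01-0*, 01-1*, 010-*, 011-*, 1-00*, 1-01*, 100-*, 11-1*, 110-*
[col 2] --01, -1-1, -10-, 0--1, 0-1-, 01--, 1-0-
Prime implicants: --01, -1-1, -10-, 0--1, 0-1-, 01--, 1-0-
PI chart (minterm → PIs covering it):
  1 | --01,0--1
  2 | 0-1-  (sole → essential)
  3 | 0--1,0-1-
  4 | -10-,01--
  5 | --01,-1-1,-10-,0--1,01--
  6 | 0-1-,01--
  7 | -1-1,0--1,0-1-,01--
  8 | 1-0-  (sole → essential)
  12 | -10-,1-0-
  13 | --01,-1-1,-10-,1-0-
  15 | -1-1  (sole → essential)
Essential prime implicants: -1-1, 0-1-, 1-0-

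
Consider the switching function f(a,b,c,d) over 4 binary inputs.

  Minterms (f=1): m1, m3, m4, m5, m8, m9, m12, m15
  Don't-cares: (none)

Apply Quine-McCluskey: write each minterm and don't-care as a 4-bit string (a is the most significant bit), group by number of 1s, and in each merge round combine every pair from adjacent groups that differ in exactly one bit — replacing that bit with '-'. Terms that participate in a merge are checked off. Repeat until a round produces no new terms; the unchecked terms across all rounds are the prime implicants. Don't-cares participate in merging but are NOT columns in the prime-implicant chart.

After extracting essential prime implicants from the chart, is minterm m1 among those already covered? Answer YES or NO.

YES

size-2^0 implicants → 0001(✓)  0011(✓)  0100(✓)  0101(✓)  1000(✓)  1001(✓)  1100(✓)  1111
size-2^1 implicants → -001  -100  0-01  00-1  010-  1-00  100-
Unchecked terms (primes): -001, -100, 0-01, 00-1, 010-, 1-00, 100-, 1111
Minterm coverage:
  m1 ⊆ -001,0-01,00-1
  m3 ⊆ 00-1 [E]
  m4 ⊆ -100,010-
  m5 ⊆ 0-01,010-
  m8 ⊆ 1-00,100-
  m9 ⊆ -001,100-
  m12 ⊆ -100,1-00
  m15 ⊆ 1111 [E]
E = {00-1, 1111}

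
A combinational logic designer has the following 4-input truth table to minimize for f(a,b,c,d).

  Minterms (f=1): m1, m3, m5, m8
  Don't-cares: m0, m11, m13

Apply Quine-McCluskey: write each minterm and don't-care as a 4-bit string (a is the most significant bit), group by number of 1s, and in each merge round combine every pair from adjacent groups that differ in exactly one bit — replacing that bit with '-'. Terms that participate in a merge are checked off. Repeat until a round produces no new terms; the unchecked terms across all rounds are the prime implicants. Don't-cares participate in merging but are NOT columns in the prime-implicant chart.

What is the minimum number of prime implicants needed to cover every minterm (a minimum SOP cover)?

size-2^0 implicants → 0000(✓)  0001(✓)  0011(✓)  0101(✓)  1000(✓)  1011(✓)  1101(✓)
size-2^1 implicants → -000  -011  -101  0-01  00-1  000-
Unchecked terms (primes): -000, -011, -101, 0-01, 00-1, 000-
Minterm coverage:
  m1 ⊆ 0-01,00-1,000-
  m3 ⊆ -011,00-1
  m5 ⊆ -101,0-01
  m8 ⊆ -000 [E]
E = {-000}
Petrick residual → -011, 0-01
Cover = b'c'd' + b'cd + a'c'd  |cover|=3

3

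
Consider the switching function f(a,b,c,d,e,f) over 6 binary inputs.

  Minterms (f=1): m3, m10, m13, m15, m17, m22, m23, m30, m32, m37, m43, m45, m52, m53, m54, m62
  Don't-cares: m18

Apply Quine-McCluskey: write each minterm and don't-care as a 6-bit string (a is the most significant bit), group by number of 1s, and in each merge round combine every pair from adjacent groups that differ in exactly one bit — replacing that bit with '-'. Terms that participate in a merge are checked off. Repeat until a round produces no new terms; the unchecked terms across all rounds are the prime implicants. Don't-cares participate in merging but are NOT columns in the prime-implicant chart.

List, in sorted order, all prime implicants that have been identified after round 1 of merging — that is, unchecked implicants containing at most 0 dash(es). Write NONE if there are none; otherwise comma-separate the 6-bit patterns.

Round 0: 000011 001010 001101✓ 001111✓ 010001 010010✓ 010110✓ 010111✓ 011110✓ 100000 100101✓ 101011 101101✓ 110100✓ 110101✓ 110110✓ 111110✓
Round 1: -01101 -10110✓ -11110✓ 0011-1 01-110✓ 010-10 01011- 1-0101 10-101 11-110✓ 1101-0 11010-
Round 2: -1-110
PIs = {-01101, -1-110, 000011, 001010, 0011-1, 010-10, 010001, 01011-, 1-0101, 10-101, 100000, 101011, 1101-0, 11010-}

000011, 001010, 010001, 100000, 101011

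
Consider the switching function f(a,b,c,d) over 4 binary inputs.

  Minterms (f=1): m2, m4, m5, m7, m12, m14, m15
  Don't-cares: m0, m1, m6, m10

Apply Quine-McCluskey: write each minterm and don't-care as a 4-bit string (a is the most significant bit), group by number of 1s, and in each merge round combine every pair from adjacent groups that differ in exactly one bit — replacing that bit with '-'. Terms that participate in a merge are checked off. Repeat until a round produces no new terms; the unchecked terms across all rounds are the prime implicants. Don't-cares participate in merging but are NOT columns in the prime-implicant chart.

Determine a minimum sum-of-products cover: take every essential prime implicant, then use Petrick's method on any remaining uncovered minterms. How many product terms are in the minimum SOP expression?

4

[col 0] 0000*, 0001*, 0010*, 0100*, 0101*, 0110*, 0111*, 1010*, 1100*, 1110*, 1111*
[col 1] -010*, -100*, -110*, -111*, 0-00*, 0-01*, 0-10*, 00-0*, 000-*, 01-0*, 01-1*, 010-*, 011-*, 1-10*, 11-0*, 111-*
[col 2] --10, -1-0, -11-, 0--0, 0-0-, 01--
Prime implicants: --10, -1-0, -11-, 0--0, 0-0-, 01--
PI chart (minterm → PIs covering it):
  2 | --10,0--0
  4 | -1-0,0--0,0-0-,01--
  5 | 0-0-,01--
  7 | -11-,01--
  12 | -1-0  (sole → essential)
  14 | --10,-1-0,-11-
  15 | -11-  (sole → essential)
Essential prime implicants: -1-0, -11-
Petrick residual → --10, 0-0-
Minimum SOP uses 4 PIs: cd' + bd' + bc + a'c'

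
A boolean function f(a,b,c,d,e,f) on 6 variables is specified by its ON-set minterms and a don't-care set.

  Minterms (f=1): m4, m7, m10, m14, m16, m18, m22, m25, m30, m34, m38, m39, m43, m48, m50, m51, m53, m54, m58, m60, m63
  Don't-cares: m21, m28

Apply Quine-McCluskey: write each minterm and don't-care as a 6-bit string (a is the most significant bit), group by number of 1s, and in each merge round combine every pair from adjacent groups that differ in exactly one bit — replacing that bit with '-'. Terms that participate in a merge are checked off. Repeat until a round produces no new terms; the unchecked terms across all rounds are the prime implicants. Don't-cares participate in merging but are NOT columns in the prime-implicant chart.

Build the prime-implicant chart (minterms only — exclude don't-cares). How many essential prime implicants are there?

Round 0: 000100 000111✓ 001010✓ 001110✓ 010000✓ 010010✓ 010101✓ 010110✓ 011001 011100✓ 011110✓ 100010✓ 100110✓ 100111✓ 101011 110000✓ 110010✓ 110011✓ 110101✓ 110110✓ 111010✓ 111100✓ 111111
Round 1: -00111 -10000✓ -10010✓ -10101 -10110✓ -11100 0-1110 001-10 01-110 010-10✓ 0100-0✓ 0111-0 1-0010✓ 1-0110✓ 100-10✓ 10011- 11-010 110-10✓ 1100-0✓ 11001-
Round 2: -10-10 -100-0 1-0-10
PIs = {-00111, -10-10, -100-0, -10101, -11100, 0-1110, 000100, 001-10, 01-110, 011001, 0111-0, 1-0-10, 10011-, 101011, 11-010, 11001-, 111111}
Coverage chart:
  m4: 000100 ←essential
  m7: -00111 ←essential
  m10: 001-10 ←essential
  m14: 0-1110,001-10
  m16: -100-0 ←essential
  m18: -10-10,-100-0
  m22: -10-10,01-110
  m25: 011001 ←essential
  m30: 0-1110,01-110,0111-0
  m34: 1-0-10 ←essential
  m38: 1-0-10,10011-
  m39: -00111,10011-
  m43: 101011 ←essential
  m48: -100-0 ←essential
  m50: -10-10,-100-0,1-0-10,11-010,11001-
  m51: 11001- ←essential
  m53: -10101 ←essential
  m54: -10-10,1-0-10
  m58: 11-010 ←essential
  m60: -11100 ←essential
  m63: 111111 ←essential
Essential: -00111, -100-0, -10101, -11100, 000100, 001-10, 011001, 1-0-10, 101011, 11-010, 11001-, 111111

12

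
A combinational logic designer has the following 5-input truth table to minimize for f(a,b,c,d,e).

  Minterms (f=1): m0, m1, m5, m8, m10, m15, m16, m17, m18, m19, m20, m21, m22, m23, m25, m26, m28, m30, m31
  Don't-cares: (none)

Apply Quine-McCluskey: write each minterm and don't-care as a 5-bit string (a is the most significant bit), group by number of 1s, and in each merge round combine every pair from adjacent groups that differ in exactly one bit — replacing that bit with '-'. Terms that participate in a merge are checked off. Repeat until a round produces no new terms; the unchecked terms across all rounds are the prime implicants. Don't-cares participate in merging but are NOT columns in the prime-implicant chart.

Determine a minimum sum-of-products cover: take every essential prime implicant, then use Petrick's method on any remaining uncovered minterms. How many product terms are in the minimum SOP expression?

7

[col 0] 00000*, 00001*, 00101*, 01000*, 01010*, 01111*, 10000*, 10001*, 10010*, 10011*, 10100*, 10101*, 10110*, 10111*, 11001*, 11010*, 11100*, 11110*, 11111*
[col 1] -0000*, -0001*, -0101*, -1010, -1111, 0-000, 00-01*, 0000-*, 010-0, 1-001, 1-010*, 1-100*, 1-110*, 1-111*, 10-00*, 10-01*, 10-10*, 10-11*, 100-0*, 100-1*, 1000-*, 1001-*, 101-0*, 101-1*, 1010-*, 1011-*, 11-10*, 111-0*, 1111-*
[col 2] -0-01, -000-, 1--10, 1-1-0, 1-11-, 10--0*, 10--1*, 10-0-*, 10-1-*, 100--*, 101--*
[col 3] 10---
Prime implicants: -0-01, -000-, -1010, -1111, 0-000, 010-0, 1--10, 1-001, 1-1-0, 1-11-, 10---
PI chart (minterm → PIs covering it):
  0 | -000-,0-000
  1 | -0-01,-000-
  5 | -0-01  (sole → essential)
  8 | 0-000,010-0
  10 | -1010,010-0
  15 | -1111  (sole → essential)
  16 | -000-,10---
  17 | -0-01,-000-,1-001,10---
  18 | 1--10,10---
  19 | 10---  (sole → essential)
  20 | 1-1-0,10---
  21 | -0-01,10---
  22 | 1--10,1-1-0,1-11-,10---
  23 | 1-11-,10---
  25 | 1-001  (sole → essential)
  26 | -1010,1--10
  28 | 1-1-0  (sole → essential)
  30 | 1--10,1-1-0,1-11-
  31 | -1111,1-11-
Essential prime implicants: -0-01, -1111, 1-001, 1-1-0, 10---
Petrick residual → -1010, 0-000
Minimum SOP uses 7 PIs: b'd'e + bc'de' + bcde + a'c'd'e' + ac'd'e + ace' + ab'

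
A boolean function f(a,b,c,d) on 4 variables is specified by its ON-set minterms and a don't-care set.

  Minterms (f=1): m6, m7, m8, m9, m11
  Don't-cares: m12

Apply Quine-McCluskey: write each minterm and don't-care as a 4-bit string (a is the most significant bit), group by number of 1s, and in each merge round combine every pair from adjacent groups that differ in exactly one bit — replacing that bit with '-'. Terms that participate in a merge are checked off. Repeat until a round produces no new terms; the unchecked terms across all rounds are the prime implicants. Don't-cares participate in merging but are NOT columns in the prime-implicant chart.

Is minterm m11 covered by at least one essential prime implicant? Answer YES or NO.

[col 0] 0110*, 0111*, 1000*, 1001*, 1011*, 1100*
[col 1] 011-, 1-00, 10-1, 100-
Prime implicants: 011-, 1-00, 10-1, 100-
PI chart (minterm → PIs covering it):
  6 | 011-  (sole → essential)
  7 | 011-  (sole → essential)
  8 | 1-00,100-
  9 | 10-1,100-
  11 | 10-1  (sole → essential)
Essential prime implicants: 011-, 10-1

YES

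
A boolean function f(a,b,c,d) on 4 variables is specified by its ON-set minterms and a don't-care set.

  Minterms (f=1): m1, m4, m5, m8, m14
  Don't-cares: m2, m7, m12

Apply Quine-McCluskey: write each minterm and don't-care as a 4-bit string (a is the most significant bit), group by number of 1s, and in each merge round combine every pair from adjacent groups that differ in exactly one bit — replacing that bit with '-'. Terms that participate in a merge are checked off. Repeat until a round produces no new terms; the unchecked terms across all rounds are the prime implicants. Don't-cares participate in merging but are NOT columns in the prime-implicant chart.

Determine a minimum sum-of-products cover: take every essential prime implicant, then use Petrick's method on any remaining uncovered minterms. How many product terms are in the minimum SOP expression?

[col 0] 0001*, 0010, 0100*, 0101*, 0111*, 1000*, 1100*, 1110*
[col 1] -100, 0-01, 01-1, 010-, 1-00, 11-0
Prime implicants: -100, 0-01, 0010, 01-1, 010-, 1-00, 11-0
PI chart (minterm → PIs covering it):
  1 | 0-01  (sole → essential)
  4 | -100,010-
  5 | 0-01,01-1,010-
  8 | 1-00  (sole → essential)
  14 | 11-0  (sole → essential)
Essential prime implicants: 0-01, 1-00, 11-0
Petrick residual → -100
Minimum SOP uses 4 PIs: bc'd' + a'c'd + ac'd' + abd'

4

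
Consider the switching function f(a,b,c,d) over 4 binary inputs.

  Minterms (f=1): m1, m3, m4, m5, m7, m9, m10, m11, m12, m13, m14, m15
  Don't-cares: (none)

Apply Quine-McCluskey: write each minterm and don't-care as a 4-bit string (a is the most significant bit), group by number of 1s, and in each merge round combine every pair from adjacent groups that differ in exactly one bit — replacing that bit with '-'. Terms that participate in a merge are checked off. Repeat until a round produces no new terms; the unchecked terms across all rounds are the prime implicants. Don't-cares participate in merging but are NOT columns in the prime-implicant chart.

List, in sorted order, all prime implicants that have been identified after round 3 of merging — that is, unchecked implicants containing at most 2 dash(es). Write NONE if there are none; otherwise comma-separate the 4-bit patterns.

[col 0] 0001*, 0011*, 0100*, 0101*, 0111*, 1001*, 1010*, 1011*, 1100*, 1101*, 1110*, 1111*
[col 1] -001*, -011*, -100*, -101*, -111*, 0-01*, 0-11*, 00-1*, 01-1*, 010-*, 1-01*, 1-10*, 1-11*, 10-1*, 101-*, 11-0*, 11-1*, 110-*, 111-*
[col 2] --01*, --11*, -0-1*, -1-1*, -10-, 0--1*, 1--1*, 1-1-, 11--
[col 3] ---1
Prime implicants: ---1, -10-, 1-1-, 11--

-10-, 1-1-, 11--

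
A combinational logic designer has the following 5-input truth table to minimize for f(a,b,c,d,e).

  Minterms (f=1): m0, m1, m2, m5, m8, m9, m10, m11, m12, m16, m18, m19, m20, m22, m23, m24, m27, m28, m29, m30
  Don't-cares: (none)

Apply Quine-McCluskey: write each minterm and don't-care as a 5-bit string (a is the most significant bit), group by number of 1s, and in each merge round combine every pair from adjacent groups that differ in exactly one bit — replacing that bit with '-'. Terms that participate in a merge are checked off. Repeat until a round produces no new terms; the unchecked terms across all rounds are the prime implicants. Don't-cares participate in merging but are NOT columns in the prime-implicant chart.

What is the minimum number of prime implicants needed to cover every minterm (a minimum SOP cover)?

8

Round 0: 00000✓ 00001✓ 00010✓ 00101✓ 01000✓ 01001✓ 01010✓ 01011✓ 01100✓ 10000✓ 10010✓ 10011✓ 10100✓ 10110✓ 10111✓ 11000✓ 11011✓ 11100✓ 11101✓ 11110✓
Round 1: -0000✓ -0010✓ -1000✓ -1011 -1100✓ 0-000✓ 0-001✓ 0-010✓ 00-01 000-0✓ 0000-✓ 01-00✓ 010-0✓ 010-1✓ 0100-✓ 0101-✓ 1-000✓ 1-011 1-100✓ 1-110✓ 10-00✓ 10-10✓ 10-11✓ 100-0✓ 1001-✓ 101-0✓ 1011-✓ 11-00✓ 111-0✓ 1110-
Round 2: --000 -00-0 -1-00 0-0-0 0-00- 010-- 1--00 1-1-0 10--0 10-1-
PIs = {--000, -00-0, -1-00, -1011, 0-0-0, 0-00-, 00-01, 010--, 1--00, 1-011, 1-1-0, 10--0, 10-1-, 1110-}
Coverage chart:
  m0: --000,-00-0,0-0-0,0-00-
  m1: 0-00-,00-01
  m2: -00-0,0-0-0
  m5: 00-01 ←essential
  m8: --000,-1-00,0-0-0,0-00-,010--
  m9: 0-00-,010--
  m10: 0-0-0,010--
  m11: -1011,010--
  m12: -1-00 ←essential
  m16: --000,-00-0,1--00,10--0
  m18: -00-0,10--0,10-1-
  m19: 1-011,10-1-
  m20: 1--00,1-1-0,10--0
  m22: 1-1-0,10--0,10-1-
  m23: 10-1- ←essential
  m24: --000,-1-00,1--00
  m27: -1011,1-011
  m28: -1-00,1--00,1-1-0,1110-
  m29: 1110- ←essential
  m30: 1-1-0 ←essential
Essential: -1-00, 00-01, 1-1-0, 10-1-, 1110-
Petrick residual → -00-0, -1011, 010--
Min cover (8 terms): b'c'e' + bd'e' + bc'de + a'b'd'e + a'bc' + ace' + ab'd + abcd'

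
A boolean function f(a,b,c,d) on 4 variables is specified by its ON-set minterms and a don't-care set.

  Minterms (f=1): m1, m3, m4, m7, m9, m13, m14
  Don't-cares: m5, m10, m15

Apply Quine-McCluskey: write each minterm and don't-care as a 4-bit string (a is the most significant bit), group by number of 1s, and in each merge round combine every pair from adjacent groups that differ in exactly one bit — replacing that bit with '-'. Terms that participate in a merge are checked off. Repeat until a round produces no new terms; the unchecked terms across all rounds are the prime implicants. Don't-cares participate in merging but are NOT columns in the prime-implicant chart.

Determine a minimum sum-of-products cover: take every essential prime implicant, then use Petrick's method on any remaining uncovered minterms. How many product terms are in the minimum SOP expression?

4

size-2^0 implicants → 0001(✓)  0011(✓)  0100(✓)  0101(✓)  0111(✓)  1001(✓)  1010(✓)  1101(✓)  1110(✓)  1111(✓)
size-2^1 implicants → -001(✓)  -101(✓)  -111(✓)  0-01(✓)  0-11(✓)  00-1(✓)  01-1(✓)  010-  1-01(✓)  1-10  11-1(✓)  111-
size-2^2 implicants → --01  -1-1  0--1
Unchecked terms (primes): --01, -1-1, 0--1, 010-, 1-10, 111-
Minterm coverage:
  m1 ⊆ --01,0--1
  m3 ⊆ 0--1 [E]
  m4 ⊆ 010- [E]
  m7 ⊆ -1-1,0--1
  m9 ⊆ --01 [E]
  m13 ⊆ --01,-1-1
  m14 ⊆ 1-10,111-
E = {--01, 0--1, 010-}
Petrick residual → 1-10
Cover = c'd + a'd + a'bc' + acd'  |cover|=4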